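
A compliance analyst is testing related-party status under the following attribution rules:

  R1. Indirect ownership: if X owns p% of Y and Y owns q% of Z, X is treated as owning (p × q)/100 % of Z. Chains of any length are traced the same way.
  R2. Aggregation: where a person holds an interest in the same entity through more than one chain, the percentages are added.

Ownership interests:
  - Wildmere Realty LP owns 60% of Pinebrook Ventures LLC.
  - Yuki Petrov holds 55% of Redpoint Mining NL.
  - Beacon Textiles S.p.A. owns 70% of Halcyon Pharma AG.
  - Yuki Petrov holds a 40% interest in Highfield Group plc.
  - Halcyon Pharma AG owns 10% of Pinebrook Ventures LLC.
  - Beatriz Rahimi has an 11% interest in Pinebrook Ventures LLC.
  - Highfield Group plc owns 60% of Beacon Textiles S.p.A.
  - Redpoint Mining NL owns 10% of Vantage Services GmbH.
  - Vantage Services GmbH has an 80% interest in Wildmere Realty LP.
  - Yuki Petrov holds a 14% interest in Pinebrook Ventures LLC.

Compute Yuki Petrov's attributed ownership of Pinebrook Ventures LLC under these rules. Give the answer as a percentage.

Chain via Redpoint Mining NL → Vantage Services GmbH → Wildmere Realty LP (R1): 55% × 10% × 80% × 60% = 2.64% of Pinebrook Ventures LLC.
Chain via Highfield Group plc → Beacon Textiles S.p.A. → Halcyon Pharma AG (R1): 40% × 60% × 70% × 10% = 1.68% of Pinebrook Ventures LLC.
Direct interest in Pinebrook Ventures LLC: 14%.
Aggregating (R2): 2.64% + 1.68% + 14% = 18.32%.

18.32%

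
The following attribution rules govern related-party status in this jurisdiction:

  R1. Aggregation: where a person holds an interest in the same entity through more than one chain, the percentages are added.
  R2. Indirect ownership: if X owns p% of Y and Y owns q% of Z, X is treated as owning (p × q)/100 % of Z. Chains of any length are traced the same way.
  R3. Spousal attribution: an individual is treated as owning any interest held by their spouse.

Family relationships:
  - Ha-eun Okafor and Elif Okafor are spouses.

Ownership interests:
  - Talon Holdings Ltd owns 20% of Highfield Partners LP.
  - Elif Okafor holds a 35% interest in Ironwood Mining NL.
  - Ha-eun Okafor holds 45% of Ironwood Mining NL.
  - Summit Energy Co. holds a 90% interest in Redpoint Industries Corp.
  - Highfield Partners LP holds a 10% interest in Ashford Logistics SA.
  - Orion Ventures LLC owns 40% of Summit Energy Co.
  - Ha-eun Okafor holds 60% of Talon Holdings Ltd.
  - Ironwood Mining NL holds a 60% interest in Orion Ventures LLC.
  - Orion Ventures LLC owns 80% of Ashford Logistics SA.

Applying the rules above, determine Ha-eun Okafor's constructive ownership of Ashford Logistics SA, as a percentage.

By spousal attribution (R3), Ha-eun Okafor is treated as also owning Elif Okafor's interest in Ironwood Mining NL, giving 45% + 35% = 80%.
Chain via Ironwood Mining NL → Orion Ventures LLC (R2): 80% × 60% × 80% = 38.4% of Ashford Logistics SA.
Chain via Talon Holdings Ltd → Highfield Partners LP (R2): 60% × 20% × 10% = 1.2% of Ashford Logistics SA.
Aggregating (R1): 38.4% + 1.2% = 39.6%.

39.6%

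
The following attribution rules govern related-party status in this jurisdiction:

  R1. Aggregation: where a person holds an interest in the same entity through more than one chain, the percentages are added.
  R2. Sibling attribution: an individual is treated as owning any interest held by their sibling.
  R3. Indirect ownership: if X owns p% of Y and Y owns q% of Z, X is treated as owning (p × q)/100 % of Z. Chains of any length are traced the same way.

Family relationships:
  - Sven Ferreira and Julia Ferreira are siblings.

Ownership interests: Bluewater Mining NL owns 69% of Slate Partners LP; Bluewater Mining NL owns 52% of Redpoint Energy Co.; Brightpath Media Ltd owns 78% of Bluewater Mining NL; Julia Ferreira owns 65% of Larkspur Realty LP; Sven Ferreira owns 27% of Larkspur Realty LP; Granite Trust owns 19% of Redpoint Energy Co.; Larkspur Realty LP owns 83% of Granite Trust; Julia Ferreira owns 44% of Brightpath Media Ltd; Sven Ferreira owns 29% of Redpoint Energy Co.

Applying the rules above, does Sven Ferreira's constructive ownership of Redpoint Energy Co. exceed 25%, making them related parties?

By sibling attribution (R2), Sven Ferreira is treated as also owning Julia Ferreira's interest in Larkspur Realty LP, giving 27% + 65% = 92%.
By sibling attribution (R2), Sven Ferreira is treated as owning Julia Ferreira's 44% interest in Brightpath Media Ltd.
Chain via Larkspur Realty LP → Granite Trust (R3): 92% × 83% × 19% = 14.5084% of Redpoint Energy Co.
Direct interest in Redpoint Energy Co: 29%.
Chain via Brightpath Media Ltd → Bluewater Mining NL (R3): 44% × 78% × 52% = 17.8464% of Redpoint Energy Co.
Aggregating (R1): 14.5084% + 29% + 17.8464% = 61.3548%.
61.3548% exceeds the 25% threshold, so Sven is a related party to Redpoint Energy Co.

Yes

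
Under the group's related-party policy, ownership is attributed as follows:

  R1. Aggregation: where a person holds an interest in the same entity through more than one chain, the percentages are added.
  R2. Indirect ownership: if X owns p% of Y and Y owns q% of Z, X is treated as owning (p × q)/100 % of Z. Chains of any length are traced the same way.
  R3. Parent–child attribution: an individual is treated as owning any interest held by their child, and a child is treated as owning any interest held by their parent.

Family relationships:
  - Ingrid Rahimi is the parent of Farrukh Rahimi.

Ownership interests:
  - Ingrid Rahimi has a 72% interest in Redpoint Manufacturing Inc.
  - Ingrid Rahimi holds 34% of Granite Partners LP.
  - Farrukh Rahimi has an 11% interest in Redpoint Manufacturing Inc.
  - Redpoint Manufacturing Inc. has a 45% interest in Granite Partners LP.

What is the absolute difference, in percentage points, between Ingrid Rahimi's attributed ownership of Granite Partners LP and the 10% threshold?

By parent–child attribution (R3), Ingrid Rahimi is treated as also owning Farrukh Rahimi's interest in Redpoint Manufacturing Inc, giving 72% + 11% = 83%.
Chain via Redpoint Manufacturing Inc. (R2): 83% × 45% = 37.35% of Granite Partners LP.
Direct interest in Granite Partners LP: 34%.
Aggregating (R1): 37.35% + 34% = 71.35%.
71.35% exceeds the 10% threshold by 61.35 percentage points.

61.35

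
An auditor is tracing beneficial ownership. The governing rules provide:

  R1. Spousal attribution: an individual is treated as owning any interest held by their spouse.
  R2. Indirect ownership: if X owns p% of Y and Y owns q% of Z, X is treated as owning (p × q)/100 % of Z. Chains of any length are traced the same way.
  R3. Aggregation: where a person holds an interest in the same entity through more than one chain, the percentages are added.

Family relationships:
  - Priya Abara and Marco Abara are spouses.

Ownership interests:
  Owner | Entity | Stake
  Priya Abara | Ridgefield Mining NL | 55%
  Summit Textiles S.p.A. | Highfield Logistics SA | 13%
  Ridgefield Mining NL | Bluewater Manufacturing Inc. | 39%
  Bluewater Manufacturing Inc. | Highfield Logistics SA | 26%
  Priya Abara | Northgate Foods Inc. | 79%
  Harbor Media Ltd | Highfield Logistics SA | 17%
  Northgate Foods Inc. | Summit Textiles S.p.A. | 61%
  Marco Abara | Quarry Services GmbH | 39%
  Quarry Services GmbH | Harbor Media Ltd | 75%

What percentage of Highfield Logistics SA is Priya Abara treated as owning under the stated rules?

By spousal attribution (R1), Priya Abara is treated as owning Marco Abara's 39% interest in Quarry Services GmbH.
Chain via Northgate Foods Inc. → Summit Textiles S.p.A. (R2): 79% × 61% × 13% = 6.2647% of Highfield Logistics SA.
Chain via Ridgefield Mining NL → Bluewater Manufacturing Inc. (R2): 55% × 39% × 26% = 5.577% of Highfield Logistics SA.
Chain via Quarry Services GmbH → Harbor Media Ltd (R2): 39% × 75% × 17% = 4.9725% of Highfield Logistics SA.
Aggregating (R3): 6.2647% + 5.577% + 4.9725% = 16.8142%.

16.8142%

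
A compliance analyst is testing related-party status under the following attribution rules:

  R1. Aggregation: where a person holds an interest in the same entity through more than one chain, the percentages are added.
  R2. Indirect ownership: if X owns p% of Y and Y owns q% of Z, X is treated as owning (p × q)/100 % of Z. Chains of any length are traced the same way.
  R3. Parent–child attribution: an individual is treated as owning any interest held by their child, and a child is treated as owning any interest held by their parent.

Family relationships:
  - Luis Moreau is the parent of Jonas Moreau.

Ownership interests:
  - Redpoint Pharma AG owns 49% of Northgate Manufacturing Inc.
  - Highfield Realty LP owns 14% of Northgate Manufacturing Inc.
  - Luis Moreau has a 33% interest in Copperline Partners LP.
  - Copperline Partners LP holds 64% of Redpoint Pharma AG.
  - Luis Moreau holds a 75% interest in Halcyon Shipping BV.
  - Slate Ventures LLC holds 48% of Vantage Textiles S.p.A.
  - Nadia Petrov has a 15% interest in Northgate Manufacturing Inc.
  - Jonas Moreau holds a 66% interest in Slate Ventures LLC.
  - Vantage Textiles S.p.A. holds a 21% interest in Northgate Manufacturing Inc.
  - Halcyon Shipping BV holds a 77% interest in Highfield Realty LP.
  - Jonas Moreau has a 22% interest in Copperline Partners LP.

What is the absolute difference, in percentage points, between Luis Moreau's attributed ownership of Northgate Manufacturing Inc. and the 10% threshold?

By parent–child attribution (R3), Luis Moreau is treated as also owning Jonas Moreau's interest in Copperline Partners LP, giving 33% + 22% = 55%.
By parent–child attribution (R3), Luis Moreau is treated as owning Jonas Moreau's 66% interest in Slate Ventures LLC.
Chain via Halcyon Shipping BV → Highfield Realty LP (R2): 75% × 77% × 14% = 8.085% of Northgate Manufacturing Inc.
Chain via Copperline Partners LP → Redpoint Pharma AG (R2): 55% × 64% × 49% = 17.248% of Northgate Manufacturing Inc.
Chain via Slate Ventures LLC → Vantage Textiles S.p.A. (R2): 66% × 48% × 21% = 6.6528% of Northgate Manufacturing Inc.
Aggregating (R1): 8.085% + 17.248% + 6.6528% = 31.9858%.
31.9858% exceeds the 10% threshold by 21.9858 percentage points.

21.9858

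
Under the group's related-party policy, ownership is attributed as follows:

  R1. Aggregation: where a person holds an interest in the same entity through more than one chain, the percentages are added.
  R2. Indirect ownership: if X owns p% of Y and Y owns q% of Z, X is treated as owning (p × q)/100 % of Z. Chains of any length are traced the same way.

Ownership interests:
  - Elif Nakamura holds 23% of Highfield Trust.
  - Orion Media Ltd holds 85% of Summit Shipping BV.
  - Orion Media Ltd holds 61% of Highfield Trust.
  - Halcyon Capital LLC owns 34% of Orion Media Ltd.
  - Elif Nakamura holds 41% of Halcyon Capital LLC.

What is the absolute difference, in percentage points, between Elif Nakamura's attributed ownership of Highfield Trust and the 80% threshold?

48.4966

Chain via Halcyon Capital LLC → Orion Media Ltd (R2): 41% × 34% × 61% = 8.5034% of Highfield Trust.
Direct interest in Highfield Trust: 23%.
Aggregating (R1): 8.5034% + 23% = 31.5034%.
31.5034% falls short of the 80% threshold by 48.4966 percentage points.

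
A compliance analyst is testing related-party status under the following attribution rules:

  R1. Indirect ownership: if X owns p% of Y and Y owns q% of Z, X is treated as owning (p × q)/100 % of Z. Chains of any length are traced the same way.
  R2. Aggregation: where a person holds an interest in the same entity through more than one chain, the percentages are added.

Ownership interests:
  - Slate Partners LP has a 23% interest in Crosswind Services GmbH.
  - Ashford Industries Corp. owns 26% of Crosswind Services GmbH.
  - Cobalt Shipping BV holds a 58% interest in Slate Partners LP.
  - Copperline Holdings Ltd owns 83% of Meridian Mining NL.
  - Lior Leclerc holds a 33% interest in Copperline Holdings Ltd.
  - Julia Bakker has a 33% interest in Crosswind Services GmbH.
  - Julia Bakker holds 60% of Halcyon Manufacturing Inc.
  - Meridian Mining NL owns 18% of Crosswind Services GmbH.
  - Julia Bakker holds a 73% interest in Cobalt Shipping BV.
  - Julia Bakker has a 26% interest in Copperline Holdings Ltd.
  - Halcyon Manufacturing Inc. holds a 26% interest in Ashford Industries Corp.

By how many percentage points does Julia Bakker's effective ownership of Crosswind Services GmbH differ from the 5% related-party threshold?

Chain via Copperline Holdings Ltd → Meridian Mining NL (R1): 26% × 83% × 18% = 3.8844% of Crosswind Services GmbH.
Chain via Cobalt Shipping BV → Slate Partners LP (R1): 73% × 58% × 23% = 9.7382% of Crosswind Services GmbH.
Chain via Halcyon Manufacturing Inc. → Ashford Industries Corp. (R1): 60% × 26% × 26% = 4.056% of Crosswind Services GmbH.
Direct interest in Crosswind Services GmbH: 33%.
Aggregating (R2): 3.8844% + 9.7382% + 4.056% + 33% = 50.6786%.
50.6786% exceeds the 5% threshold by 45.6786 percentage points.

45.6786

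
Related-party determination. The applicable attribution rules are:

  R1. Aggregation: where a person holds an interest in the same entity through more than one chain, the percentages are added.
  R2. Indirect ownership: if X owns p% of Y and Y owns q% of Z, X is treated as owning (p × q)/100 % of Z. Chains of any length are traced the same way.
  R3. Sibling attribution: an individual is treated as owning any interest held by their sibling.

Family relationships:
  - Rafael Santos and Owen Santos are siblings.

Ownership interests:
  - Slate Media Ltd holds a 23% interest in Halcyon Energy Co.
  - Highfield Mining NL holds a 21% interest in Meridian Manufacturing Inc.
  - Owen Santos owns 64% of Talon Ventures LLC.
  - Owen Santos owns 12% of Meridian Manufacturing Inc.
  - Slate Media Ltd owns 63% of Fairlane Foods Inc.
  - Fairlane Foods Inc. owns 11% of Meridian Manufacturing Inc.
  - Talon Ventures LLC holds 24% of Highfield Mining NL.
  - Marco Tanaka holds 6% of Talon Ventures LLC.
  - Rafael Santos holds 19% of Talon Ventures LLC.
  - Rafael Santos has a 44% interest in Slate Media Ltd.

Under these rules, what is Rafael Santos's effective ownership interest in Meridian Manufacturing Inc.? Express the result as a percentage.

19.2324%

By sibling attribution (R3), Rafael Santos is treated as also owning Owen Santos's interest in Talon Ventures LLC, giving 19% + 64% = 83%.
By sibling attribution (R3), Rafael Santos is treated as owning Owen Santos's 12% interest in Meridian Manufacturing Inc.
Chain via Slate Media Ltd → Fairlane Foods Inc. (R2): 44% × 63% × 11% = 3.0492% of Meridian Manufacturing Inc.
Chain via Talon Ventures LLC → Highfield Mining NL (R2): 83% × 24% × 21% = 4.1832% of Meridian Manufacturing Inc.
Direct interest in Meridian Manufacturing Inc: 12%.
Aggregating (R1): 3.0492% + 4.1832% + 12% = 19.2324%.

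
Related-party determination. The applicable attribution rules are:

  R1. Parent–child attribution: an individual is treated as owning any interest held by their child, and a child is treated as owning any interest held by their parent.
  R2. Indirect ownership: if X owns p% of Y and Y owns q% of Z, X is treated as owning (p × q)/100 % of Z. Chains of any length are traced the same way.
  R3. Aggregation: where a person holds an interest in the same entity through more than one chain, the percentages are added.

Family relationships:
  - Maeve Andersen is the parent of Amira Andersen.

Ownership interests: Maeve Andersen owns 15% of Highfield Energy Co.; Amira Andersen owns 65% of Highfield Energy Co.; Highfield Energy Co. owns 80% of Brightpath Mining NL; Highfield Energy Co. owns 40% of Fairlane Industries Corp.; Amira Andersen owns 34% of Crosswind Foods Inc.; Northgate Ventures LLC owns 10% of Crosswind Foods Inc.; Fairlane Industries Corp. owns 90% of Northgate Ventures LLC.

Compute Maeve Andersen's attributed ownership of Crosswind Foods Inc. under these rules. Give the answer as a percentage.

By parent–child attribution (R1), Maeve Andersen is treated as also owning Amira Andersen's interest in Highfield Energy Co, giving 15% + 65% = 80%.
By parent–child attribution (R1), Maeve Andersen is treated as owning Amira Andersen's 34% interest in Crosswind Foods Inc.
Chain via Highfield Energy Co. → Fairlane Industries Corp. → Northgate Ventures LLC (R2): 80% × 40% × 90% × 10% = 2.88% of Crosswind Foods Inc.
Direct interest in Crosswind Foods Inc: 34%.
Aggregating (R3): 2.88% + 34% = 36.88%.

36.88%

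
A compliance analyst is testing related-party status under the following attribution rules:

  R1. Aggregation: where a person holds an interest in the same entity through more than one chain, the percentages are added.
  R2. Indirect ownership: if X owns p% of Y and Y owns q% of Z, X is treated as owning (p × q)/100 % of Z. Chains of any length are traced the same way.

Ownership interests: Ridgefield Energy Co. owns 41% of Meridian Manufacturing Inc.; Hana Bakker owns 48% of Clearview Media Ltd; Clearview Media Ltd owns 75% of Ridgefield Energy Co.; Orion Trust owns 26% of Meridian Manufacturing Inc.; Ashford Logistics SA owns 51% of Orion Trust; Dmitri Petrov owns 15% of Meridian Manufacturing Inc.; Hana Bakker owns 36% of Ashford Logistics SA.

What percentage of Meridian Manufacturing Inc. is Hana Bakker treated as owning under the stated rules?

Chain via Clearview Media Ltd → Ridgefield Energy Co. (R2): 48% × 75% × 41% = 14.76% of Meridian Manufacturing Inc.
Chain via Ashford Logistics SA → Orion Trust (R2): 36% × 51% × 26% = 4.7736% of Meridian Manufacturing Inc.
Aggregating (R1): 14.76% + 4.7736% = 19.5336%.

19.5336%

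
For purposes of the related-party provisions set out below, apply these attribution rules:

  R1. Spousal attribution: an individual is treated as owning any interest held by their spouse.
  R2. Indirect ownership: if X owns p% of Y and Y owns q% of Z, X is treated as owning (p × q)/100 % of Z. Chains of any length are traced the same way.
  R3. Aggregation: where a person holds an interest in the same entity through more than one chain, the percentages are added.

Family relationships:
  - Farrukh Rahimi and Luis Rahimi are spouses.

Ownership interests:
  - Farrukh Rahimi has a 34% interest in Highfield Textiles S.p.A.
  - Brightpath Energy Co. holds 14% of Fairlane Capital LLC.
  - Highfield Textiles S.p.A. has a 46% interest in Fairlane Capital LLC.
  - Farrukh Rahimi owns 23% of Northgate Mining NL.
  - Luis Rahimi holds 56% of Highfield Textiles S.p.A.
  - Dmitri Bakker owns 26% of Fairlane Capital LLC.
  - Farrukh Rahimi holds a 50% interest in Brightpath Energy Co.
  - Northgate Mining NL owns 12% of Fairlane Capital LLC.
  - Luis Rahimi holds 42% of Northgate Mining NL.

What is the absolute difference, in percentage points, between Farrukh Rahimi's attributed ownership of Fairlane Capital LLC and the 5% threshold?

51.2

By spousal attribution (R1), Farrukh Rahimi is treated as also owning Luis Rahimi's interest in Northgate Mining NL, giving 23% + 42% = 65%.
By spousal attribution (R1), Farrukh Rahimi is treated as also owning Luis Rahimi's interest in Highfield Textiles S.p.A, giving 34% + 56% = 90%.
Chain via Northgate Mining NL (R2): 65% × 12% = 7.8% of Fairlane Capital LLC.
Chain via Brightpath Energy Co. (R2): 50% × 14% = 7% of Fairlane Capital LLC.
Chain via Highfield Textiles S.p.A. (R2): 90% × 46% = 41.4% of Fairlane Capital LLC.
Aggregating (R3): 7.8% + 7% + 41.4% = 56.2%.
56.2% exceeds the 5% threshold by 51.2 percentage points.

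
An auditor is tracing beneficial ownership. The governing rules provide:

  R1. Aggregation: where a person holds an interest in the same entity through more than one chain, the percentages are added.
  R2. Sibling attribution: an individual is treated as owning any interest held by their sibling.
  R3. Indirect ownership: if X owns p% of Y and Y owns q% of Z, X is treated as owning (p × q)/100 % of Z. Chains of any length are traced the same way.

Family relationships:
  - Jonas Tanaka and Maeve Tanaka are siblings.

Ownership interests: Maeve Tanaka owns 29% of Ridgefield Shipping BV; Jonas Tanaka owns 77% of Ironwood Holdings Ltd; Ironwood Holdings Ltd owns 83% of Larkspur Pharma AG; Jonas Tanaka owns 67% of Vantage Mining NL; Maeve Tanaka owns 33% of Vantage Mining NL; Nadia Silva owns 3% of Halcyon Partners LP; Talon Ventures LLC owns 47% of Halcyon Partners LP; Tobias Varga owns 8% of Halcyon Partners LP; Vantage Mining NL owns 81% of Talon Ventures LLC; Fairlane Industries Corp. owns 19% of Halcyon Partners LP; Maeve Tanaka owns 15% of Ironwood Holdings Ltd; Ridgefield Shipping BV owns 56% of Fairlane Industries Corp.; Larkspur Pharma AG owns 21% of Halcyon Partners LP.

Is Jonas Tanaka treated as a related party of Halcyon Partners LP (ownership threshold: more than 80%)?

No

By sibling attribution (R2), Jonas Tanaka is treated as also owning Maeve Tanaka's interest in Vantage Mining NL, giving 67% + 33% = 100%.
By sibling attribution (R2), Jonas Tanaka is treated as also owning Maeve Tanaka's interest in Ironwood Holdings Ltd, giving 77% + 15% = 92%.
By sibling attribution (R2), Jonas Tanaka is treated as owning Maeve Tanaka's 29% interest in Ridgefield Shipping BV.
Chain via Vantage Mining NL → Talon Ventures LLC (R3): 100% × 81% × 47% = 38.07% of Halcyon Partners LP.
Chain via Ironwood Holdings Ltd → Larkspur Pharma AG (R3): 92% × 83% × 21% = 16.0356% of Halcyon Partners LP.
Chain via Ridgefield Shipping BV → Fairlane Industries Corp. (R3): 29% × 56% × 19% = 3.0856% of Halcyon Partners LP.
Aggregating (R1): 38.07% + 16.0356% + 3.0856% = 57.1912%.
57.1912% does not exceed the 80% threshold, so Jonas is not a related party to Halcyon Partners LP.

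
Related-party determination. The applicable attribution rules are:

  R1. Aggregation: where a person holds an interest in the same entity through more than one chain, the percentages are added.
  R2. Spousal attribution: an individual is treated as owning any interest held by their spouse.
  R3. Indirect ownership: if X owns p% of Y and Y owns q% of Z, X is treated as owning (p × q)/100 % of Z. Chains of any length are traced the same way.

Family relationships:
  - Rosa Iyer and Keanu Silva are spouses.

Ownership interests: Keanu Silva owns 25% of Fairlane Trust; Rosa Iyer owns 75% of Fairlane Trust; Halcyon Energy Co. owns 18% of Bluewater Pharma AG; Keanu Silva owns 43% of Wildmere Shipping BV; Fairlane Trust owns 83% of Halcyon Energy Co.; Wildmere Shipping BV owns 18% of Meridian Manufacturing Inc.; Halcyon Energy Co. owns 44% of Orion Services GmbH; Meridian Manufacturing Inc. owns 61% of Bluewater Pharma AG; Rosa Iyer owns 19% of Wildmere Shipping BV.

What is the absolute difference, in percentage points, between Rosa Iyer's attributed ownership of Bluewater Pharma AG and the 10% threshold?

By spousal attribution (R2), Rosa Iyer is treated as also owning Keanu Silva's interest in Fairlane Trust, giving 75% + 25% = 100%.
By spousal attribution (R2), Rosa Iyer is treated as also owning Keanu Silva's interest in Wildmere Shipping BV, giving 19% + 43% = 62%.
Chain via Fairlane Trust → Halcyon Energy Co. (R3): 100% × 83% × 18% = 14.94% of Bluewater Pharma AG.
Chain via Wildmere Shipping BV → Meridian Manufacturing Inc. (R3): 62% × 18% × 61% = 6.8076% of Bluewater Pharma AG.
Aggregating (R1): 14.94% + 6.8076% = 21.7476%.
21.7476% exceeds the 10% threshold by 11.7476 percentage points.

11.7476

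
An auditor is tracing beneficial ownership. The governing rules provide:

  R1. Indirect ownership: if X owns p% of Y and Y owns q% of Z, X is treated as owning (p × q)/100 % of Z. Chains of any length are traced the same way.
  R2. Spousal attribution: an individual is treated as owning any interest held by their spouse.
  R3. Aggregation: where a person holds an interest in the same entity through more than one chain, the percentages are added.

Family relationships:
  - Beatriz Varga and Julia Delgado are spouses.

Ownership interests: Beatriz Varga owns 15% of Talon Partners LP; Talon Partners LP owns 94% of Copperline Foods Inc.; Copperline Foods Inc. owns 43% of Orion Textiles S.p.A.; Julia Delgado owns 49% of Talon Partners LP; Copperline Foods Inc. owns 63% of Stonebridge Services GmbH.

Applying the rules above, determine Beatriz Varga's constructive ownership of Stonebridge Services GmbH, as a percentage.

By spousal attribution (R2), Beatriz Varga is treated as also owning Julia Delgado's interest in Talon Partners LP, giving 15% + 49% = 64%.
Chain via Talon Partners LP → Copperline Foods Inc. (R1): 64% × 94% × 63% = 37.9008% of Stonebridge Services GmbH.

37.9008%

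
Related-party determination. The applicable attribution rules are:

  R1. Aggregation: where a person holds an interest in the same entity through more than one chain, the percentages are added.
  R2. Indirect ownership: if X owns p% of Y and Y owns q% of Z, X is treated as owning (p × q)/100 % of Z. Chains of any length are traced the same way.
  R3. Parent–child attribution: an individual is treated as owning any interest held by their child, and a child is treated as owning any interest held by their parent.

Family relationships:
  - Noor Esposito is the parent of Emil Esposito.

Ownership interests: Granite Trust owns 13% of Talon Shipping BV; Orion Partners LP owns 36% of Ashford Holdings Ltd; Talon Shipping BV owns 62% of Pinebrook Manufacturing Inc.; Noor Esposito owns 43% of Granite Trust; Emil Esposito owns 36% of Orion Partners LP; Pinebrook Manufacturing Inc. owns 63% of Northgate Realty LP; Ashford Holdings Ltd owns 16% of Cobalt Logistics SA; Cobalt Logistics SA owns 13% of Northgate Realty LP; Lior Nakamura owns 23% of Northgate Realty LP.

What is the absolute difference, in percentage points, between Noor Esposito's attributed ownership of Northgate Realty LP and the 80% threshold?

By parent–child attribution (R3), Noor Esposito is treated as owning Emil Esposito's 36% interest in Orion Partners LP.
Chain via Granite Trust → Talon Shipping BV → Pinebrook Manufacturing Inc. (R2): 43% × 13% × 62% × 63% = 2.183454% of Northgate Realty LP.
Chain via Orion Partners LP → Ashford Holdings Ltd → Cobalt Logistics SA (R2): 36% × 36% × 16% × 13% = 0.269568% of Northgate Realty LP.
Aggregating (R1): 2.183454% + 0.269568% = 2.453022%.
2.453022% falls short of the 80% threshold by 77.546978 percentage points.

77.546978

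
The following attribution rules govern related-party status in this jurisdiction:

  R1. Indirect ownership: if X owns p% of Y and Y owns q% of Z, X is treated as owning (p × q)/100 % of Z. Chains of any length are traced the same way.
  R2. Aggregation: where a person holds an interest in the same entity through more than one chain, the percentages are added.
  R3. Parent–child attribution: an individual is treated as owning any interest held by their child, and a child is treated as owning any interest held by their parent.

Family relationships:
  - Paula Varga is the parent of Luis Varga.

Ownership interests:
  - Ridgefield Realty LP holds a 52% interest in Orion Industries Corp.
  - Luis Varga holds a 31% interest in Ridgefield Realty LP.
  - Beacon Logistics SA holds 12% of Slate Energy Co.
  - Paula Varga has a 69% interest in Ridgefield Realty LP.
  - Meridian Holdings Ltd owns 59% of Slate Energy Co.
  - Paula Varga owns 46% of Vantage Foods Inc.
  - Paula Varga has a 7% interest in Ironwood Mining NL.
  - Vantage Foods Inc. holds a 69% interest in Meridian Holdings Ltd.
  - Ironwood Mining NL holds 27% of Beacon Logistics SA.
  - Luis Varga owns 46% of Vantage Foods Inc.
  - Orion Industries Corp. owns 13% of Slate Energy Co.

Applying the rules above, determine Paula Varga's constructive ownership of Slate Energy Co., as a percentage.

44.44%

By parent–child attribution (R3), Paula Varga is treated as also owning Luis Varga's interest in Vantage Foods Inc, giving 46% + 46% = 92%.
By parent–child attribution (R3), Paula Varga is treated as also owning Luis Varga's interest in Ridgefield Realty LP, giving 69% + 31% = 100%.
Chain via Ironwood Mining NL → Beacon Logistics SA (R1): 7% × 27% × 12% = 0.2268% of Slate Energy Co.
Chain via Vantage Foods Inc. → Meridian Holdings Ltd (R1): 92% × 69% × 59% = 37.4532% of Slate Energy Co.
Chain via Ridgefield Realty LP → Orion Industries Corp. (R1): 100% × 52% × 13% = 6.76% of Slate Energy Co.
Aggregating (R2): 0.2268% + 37.4532% + 6.76% = 44.44%.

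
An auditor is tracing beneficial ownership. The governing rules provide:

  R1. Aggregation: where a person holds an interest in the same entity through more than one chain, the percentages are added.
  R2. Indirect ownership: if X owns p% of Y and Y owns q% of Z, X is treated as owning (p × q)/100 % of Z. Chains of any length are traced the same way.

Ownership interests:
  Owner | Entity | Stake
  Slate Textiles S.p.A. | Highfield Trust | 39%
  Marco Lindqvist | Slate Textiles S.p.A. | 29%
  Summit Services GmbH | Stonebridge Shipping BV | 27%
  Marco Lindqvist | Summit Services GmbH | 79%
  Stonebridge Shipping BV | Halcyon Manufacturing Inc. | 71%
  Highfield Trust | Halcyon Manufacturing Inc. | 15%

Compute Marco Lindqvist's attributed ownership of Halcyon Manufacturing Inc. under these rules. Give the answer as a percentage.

Chain via Summit Services GmbH → Stonebridge Shipping BV (R2): 79% × 27% × 71% = 15.1443% of Halcyon Manufacturing Inc.
Chain via Slate Textiles S.p.A. → Highfield Trust (R2): 29% × 39% × 15% = 1.6965% of Halcyon Manufacturing Inc.
Aggregating (R1): 15.1443% + 1.6965% = 16.8408%.

16.8408%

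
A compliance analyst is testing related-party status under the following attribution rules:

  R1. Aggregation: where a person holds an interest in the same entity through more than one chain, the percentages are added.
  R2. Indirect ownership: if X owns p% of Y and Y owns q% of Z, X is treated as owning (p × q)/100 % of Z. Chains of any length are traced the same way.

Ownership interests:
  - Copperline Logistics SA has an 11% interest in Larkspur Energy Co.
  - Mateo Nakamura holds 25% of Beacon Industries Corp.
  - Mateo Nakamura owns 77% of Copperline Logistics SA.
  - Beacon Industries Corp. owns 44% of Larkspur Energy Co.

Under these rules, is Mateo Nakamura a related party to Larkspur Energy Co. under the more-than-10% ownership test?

Yes

Chain via Copperline Logistics SA (R2): 77% × 11% = 8.47% of Larkspur Energy Co.
Chain via Beacon Industries Corp. (R2): 25% × 44% = 11% of Larkspur Energy Co.
Aggregating (R1): 8.47% + 11% = 19.47%.
19.47% exceeds the 10% threshold, so Mateo is a related party to Larkspur Energy Co.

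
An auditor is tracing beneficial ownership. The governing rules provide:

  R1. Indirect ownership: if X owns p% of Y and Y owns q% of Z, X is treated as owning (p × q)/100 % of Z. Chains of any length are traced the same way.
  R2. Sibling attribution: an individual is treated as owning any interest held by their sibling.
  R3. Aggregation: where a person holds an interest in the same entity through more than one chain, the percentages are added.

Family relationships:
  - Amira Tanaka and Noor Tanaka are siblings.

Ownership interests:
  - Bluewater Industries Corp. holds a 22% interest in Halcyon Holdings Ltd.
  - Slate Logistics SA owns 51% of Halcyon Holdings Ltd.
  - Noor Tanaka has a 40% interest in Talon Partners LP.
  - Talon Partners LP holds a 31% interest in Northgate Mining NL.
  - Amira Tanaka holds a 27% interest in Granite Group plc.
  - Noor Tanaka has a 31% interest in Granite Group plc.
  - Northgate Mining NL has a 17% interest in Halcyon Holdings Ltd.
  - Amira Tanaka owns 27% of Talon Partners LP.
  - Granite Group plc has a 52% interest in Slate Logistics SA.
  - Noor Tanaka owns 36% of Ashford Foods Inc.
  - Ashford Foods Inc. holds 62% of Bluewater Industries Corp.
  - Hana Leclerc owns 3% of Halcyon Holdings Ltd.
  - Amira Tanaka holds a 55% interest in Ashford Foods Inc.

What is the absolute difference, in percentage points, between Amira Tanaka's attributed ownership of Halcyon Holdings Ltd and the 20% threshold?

11.3249

By sibling attribution (R2), Amira Tanaka is treated as also owning Noor Tanaka's interest in Granite Group plc, giving 27% + 31% = 58%.
By sibling attribution (R2), Amira Tanaka is treated as also owning Noor Tanaka's interest in Ashford Foods Inc, giving 55% + 36% = 91%.
By sibling attribution (R2), Amira Tanaka is treated as also owning Noor Tanaka's interest in Talon Partners LP, giving 27% + 40% = 67%.
Chain via Granite Group plc → Slate Logistics SA (R1): 58% × 52% × 51% = 15.3816% of Halcyon Holdings Ltd.
Chain via Ashford Foods Inc. → Bluewater Industries Corp. (R1): 91% × 62% × 22% = 12.4124% of Halcyon Holdings Ltd.
Chain via Talon Partners LP → Northgate Mining NL (R1): 67% × 31% × 17% = 3.5309% of Halcyon Holdings Ltd.
Aggregating (R3): 15.3816% + 12.4124% + 3.5309% = 31.3249%.
31.3249% exceeds the 20% threshold by 11.3249 percentage points.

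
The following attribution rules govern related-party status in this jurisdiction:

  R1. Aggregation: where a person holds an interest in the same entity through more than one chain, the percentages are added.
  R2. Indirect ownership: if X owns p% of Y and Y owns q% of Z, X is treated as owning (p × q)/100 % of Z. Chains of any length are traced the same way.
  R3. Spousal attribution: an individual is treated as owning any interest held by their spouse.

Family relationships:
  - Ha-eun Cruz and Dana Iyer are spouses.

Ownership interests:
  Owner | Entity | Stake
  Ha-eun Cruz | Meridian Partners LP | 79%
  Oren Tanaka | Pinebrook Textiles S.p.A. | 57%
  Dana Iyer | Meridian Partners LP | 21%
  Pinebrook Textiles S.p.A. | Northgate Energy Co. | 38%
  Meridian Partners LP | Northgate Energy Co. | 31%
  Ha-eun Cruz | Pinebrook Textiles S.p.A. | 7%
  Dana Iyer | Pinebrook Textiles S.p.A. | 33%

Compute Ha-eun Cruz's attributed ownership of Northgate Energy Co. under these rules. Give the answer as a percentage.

46.2%

By spousal attribution (R3), Ha-eun Cruz is treated as also owning Dana Iyer's interest in Meridian Partners LP, giving 79% + 21% = 100%.
By spousal attribution (R3), Ha-eun Cruz is treated as also owning Dana Iyer's interest in Pinebrook Textiles S.p.A, giving 7% + 33% = 40%.
Chain via Meridian Partners LP (R2): 100% × 31% = 31% of Northgate Energy Co.
Chain via Pinebrook Textiles S.p.A. (R2): 40% × 38% = 15.2% of Northgate Energy Co.
Aggregating (R1): 31% + 15.2% = 46.2%.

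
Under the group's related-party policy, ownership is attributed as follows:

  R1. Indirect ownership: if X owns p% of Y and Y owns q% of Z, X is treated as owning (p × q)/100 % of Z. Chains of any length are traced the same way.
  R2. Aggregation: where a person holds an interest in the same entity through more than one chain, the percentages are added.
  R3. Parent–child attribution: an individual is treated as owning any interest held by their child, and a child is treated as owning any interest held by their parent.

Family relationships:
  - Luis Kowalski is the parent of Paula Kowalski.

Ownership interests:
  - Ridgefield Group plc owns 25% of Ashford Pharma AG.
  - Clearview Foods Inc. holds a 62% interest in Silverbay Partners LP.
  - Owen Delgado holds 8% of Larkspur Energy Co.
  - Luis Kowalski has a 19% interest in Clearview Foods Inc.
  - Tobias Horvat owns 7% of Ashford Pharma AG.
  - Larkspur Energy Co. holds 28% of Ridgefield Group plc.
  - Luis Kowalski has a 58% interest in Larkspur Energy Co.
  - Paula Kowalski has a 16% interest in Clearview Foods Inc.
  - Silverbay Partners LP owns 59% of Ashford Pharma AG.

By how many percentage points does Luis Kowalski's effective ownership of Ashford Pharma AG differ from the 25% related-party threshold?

8.137

By parent–child attribution (R3), Luis Kowalski is treated as also owning Paula Kowalski's interest in Clearview Foods Inc, giving 19% + 16% = 35%.
Chain via Larkspur Energy Co. → Ridgefield Group plc (R1): 58% × 28% × 25% = 4.06% of Ashford Pharma AG.
Chain via Clearview Foods Inc. → Silverbay Partners LP (R1): 35% × 62% × 59% = 12.803% of Ashford Pharma AG.
Aggregating (R2): 4.06% + 12.803% = 16.863%.
16.863% falls short of the 25% threshold by 8.137 percentage points.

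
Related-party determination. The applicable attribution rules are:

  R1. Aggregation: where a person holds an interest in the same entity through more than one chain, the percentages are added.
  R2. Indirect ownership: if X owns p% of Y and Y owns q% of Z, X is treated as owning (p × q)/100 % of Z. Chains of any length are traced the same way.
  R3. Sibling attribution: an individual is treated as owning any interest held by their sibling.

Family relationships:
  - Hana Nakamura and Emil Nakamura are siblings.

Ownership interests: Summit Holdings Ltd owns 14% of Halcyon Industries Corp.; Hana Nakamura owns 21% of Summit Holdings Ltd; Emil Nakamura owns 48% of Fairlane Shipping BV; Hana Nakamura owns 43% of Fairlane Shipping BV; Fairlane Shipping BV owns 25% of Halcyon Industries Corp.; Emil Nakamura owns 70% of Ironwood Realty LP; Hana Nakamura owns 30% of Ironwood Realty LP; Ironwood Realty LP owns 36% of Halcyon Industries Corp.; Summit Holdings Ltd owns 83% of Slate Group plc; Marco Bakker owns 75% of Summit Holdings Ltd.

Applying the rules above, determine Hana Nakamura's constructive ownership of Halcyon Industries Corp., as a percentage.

By sibling attribution (R3), Hana Nakamura is treated as also owning Emil Nakamura's interest in Ironwood Realty LP, giving 30% + 70% = 100%.
By sibling attribution (R3), Hana Nakamura is treated as also owning Emil Nakamura's interest in Fairlane Shipping BV, giving 43% + 48% = 91%.
Chain via Ironwood Realty LP (R2): 100% × 36% = 36% of Halcyon Industries Corp.
Chain via Fairlane Shipping BV (R2): 91% × 25% = 22.75% of Halcyon Industries Corp.
Chain via Summit Holdings Ltd (R2): 21% × 14% = 2.94% of Halcyon Industries Corp.
Aggregating (R1): 36% + 22.75% + 2.94% = 61.69%.

61.69%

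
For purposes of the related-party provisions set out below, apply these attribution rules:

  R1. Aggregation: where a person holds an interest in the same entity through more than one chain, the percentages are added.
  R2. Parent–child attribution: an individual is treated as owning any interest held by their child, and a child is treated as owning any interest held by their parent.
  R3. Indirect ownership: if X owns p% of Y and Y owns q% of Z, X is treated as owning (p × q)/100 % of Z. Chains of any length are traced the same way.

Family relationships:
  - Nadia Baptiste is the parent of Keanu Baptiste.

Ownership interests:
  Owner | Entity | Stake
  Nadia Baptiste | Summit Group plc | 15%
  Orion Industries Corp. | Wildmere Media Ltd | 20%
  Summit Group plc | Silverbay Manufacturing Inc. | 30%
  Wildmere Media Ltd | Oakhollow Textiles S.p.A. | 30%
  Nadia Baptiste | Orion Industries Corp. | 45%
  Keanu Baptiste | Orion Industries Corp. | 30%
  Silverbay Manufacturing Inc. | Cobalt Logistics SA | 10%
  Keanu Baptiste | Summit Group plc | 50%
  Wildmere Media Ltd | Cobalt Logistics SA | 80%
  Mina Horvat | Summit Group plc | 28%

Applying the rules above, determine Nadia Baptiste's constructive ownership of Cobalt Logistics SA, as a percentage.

13.95%

By parent–child attribution (R2), Nadia Baptiste is treated as also owning Keanu Baptiste's interest in Summit Group plc, giving 15% + 50% = 65%.
By parent–child attribution (R2), Nadia Baptiste is treated as also owning Keanu Baptiste's interest in Orion Industries Corp, giving 45% + 30% = 75%.
Chain via Summit Group plc → Silverbay Manufacturing Inc. (R3): 65% × 30% × 10% = 1.95% of Cobalt Logistics SA.
Chain via Orion Industries Corp. → Wildmere Media Ltd (R3): 75% × 20% × 80% = 12% of Cobalt Logistics SA.
Aggregating (R1): 1.95% + 12% = 13.95%.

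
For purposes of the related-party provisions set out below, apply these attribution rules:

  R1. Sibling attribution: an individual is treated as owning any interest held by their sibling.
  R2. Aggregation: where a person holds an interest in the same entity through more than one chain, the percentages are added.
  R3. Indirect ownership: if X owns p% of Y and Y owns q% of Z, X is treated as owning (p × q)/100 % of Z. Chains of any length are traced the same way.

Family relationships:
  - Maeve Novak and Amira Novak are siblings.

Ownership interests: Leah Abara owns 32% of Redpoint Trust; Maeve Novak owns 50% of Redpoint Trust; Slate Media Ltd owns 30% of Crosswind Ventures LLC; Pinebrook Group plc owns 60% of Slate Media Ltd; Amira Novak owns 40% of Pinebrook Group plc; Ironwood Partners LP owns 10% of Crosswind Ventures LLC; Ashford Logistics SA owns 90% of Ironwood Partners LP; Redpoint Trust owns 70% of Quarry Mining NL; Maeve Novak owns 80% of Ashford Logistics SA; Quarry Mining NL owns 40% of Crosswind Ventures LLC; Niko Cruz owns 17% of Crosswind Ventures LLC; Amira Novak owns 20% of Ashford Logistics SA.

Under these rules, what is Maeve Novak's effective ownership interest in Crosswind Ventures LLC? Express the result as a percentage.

30.2%

By sibling attribution (R1), Maeve Novak is treated as also owning Amira Novak's interest in Ashford Logistics SA, giving 80% + 20% = 100%.
By sibling attribution (R1), Maeve Novak is treated as owning Amira Novak's 40% interest in Pinebrook Group plc.
Chain via Ashford Logistics SA → Ironwood Partners LP (R3): 100% × 90% × 10% = 9% of Crosswind Ventures LLC.
Chain via Redpoint Trust → Quarry Mining NL (R3): 50% × 70% × 40% = 14% of Crosswind Ventures LLC.
Chain via Pinebrook Group plc → Slate Media Ltd (R3): 40% × 60% × 30% = 7.2% of Crosswind Ventures LLC.
Aggregating (R2): 9% + 14% + 7.2% = 30.2%.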